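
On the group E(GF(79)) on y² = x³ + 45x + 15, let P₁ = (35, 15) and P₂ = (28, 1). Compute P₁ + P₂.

(20, 15)

(35, 15) + (28, 1). λ = (1 - 15)/(28 - 35) ≡ 65/72 mod 79. 72⁻¹ ≡ 45 (mod 79), so λ ≡ 2.
  x = λ² - 35 - 28 = 4 - 63 ≡ 20; y = λ·(35 - 20) - 15 ≡ 15. → (20, 15)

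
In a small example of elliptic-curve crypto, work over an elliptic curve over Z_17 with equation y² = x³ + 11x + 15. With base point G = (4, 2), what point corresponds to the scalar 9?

Double-and-add on 9 = (1001)₂. Start with G = (4, 2) for the leading 1-bit.
double: tangent at (4, 2): λ = (3·4² + 11)/(2·2) ≡ 8/4. 4⁻¹ ≡ 13 (mod 17), so λ ≡ 8·13 ≡ 2.
  x = λ² - 4 - 4 = 4 - 8 ≡ 13; y = λ·(4 - 13) - 2 ≡ 14. → (13, 14)
double: tangent at (13, 14): λ = (3·13² + 11)/(2·14) ≡ 8/11. 11⁻¹ ≡ 14 (mod 17), so λ ≡ 8·14 ≡ 10.
  x = λ² - 13 - 13 = 100 - 26 ≡ 6; y = λ·(13 - 6) - 14 ≡ 5. → (6, 5)
double: tangent at (6, 5): λ = (3·6² + 11)/(2·5) ≡ 0/10. 10⁻¹ ≡ 12 (mod 17) since 10·12 = 120 ≡ 1, so λ ≡ 0·12 ≡ 0.
  x = λ² - 6 - 6 = 0 - 12 ≡ 5; y = λ·(6 - 5) - 5 ≡ 12. → (5, 12)
add G: (5, 12) + (4, 2). λ = (2 - 12)/(4 - 5) ≡ 7/16 mod 17. 16⁻¹ ≡ 16 (mod 17), so λ ≡ 10.
  x = λ² - 5 - 4 = 100 - 9 ≡ 6; y = λ·(5 - 6) - 12 ≡ 12. → (6, 12)

(6, 12)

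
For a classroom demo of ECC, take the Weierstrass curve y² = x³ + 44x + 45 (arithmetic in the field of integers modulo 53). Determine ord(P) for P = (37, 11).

2P: tangent at (37, 11): λ = (3·37² + 44)/(2·11) ≡ 17/22. 22⁻¹ ≡ 41 (mod 53) since 22·41 = 902 ≡ 1, so λ ≡ 17·41 ≡ 8.
  x = λ² - 37 - 37 = 64 - 74 ≡ 43; y = λ·(37 - 43) - 11 ≡ 47. → (43, 47)
3P: (43, 47) + (37, 11). λ = (11 - 47)/(37 - 43) ≡ 17/47 mod 53. 47⁻¹ ≡ 44 (mod 53), so λ ≡ 6.
  x = λ² - 43 - 37 = 36 - 80 ≡ 9; y = λ·(43 - 9) - 47 ≡ 51. → (9, 51)
4P: (9, 51) + (37, 11). λ = (11 - 51)/(37 - 9) ≡ 13/28 mod 53. 28⁻¹ ≡ 36 (mod 53) since 28·36 = 1008 ≡ 1, so λ ≡ 44.
  x = λ² - 9 - 37 = 1936 - 46 ≡ 35; y = λ·(9 - 35) - 51 ≡ 24. → (35, 24)
5P: (35, 24) + (37, 11). λ = (11 - 24)/(37 - 35) ≡ 40/2 mod 53. 2⁻¹ ≡ 27 (mod 53), so λ ≡ 20.
  x = λ² - 35 - 37 = 400 - 72 ≡ 10; y = λ·(35 - 10) - 24 ≡ 52. → (10, 52)
6P: (10, 52) + (37, 11). λ = (11 - 52)/(37 - 10) ≡ 12/27 mod 53. 27⁻¹ ≡ 2 (mod 53), so λ ≡ 24.
  x = λ² - 10 - 37 = 576 - 47 ≡ 52; y = λ·(10 - 52) - 52 ≡ 0. → (52, 0)
7P: (52, 0) + (37, 11). λ = (11 - 0)/(37 - 52) ≡ 11/38 mod 53. 38⁻¹ ≡ 7 (mod 53) since 38·7 = 266 ≡ 1, so λ ≡ 24.
  x = λ² - 52 - 37 = 576 - 89 ≡ 10; y = λ·(52 - 10) - 0 ≡ 1. → (10, 1)
8P: (10, 1) + (37, 11). λ = (11 - 1)/(37 - 10) ≡ 10/27 mod 53. 27⁻¹ ≡ 2 (mod 53), so λ ≡ 20.
  x = λ² - 10 - 37 = 400 - 47 ≡ 35; y = λ·(10 - 35) - 1 ≡ 29. → (35, 29)
9P: (35, 29) + (37, 11). λ = (11 - 29)/(37 - 35) ≡ 35/2 mod 53. 2⁻¹ ≡ 27 (mod 53), so λ ≡ 44.
  x = λ² - 35 - 37 = 1936 - 72 ≡ 9; y = λ·(35 - 9) - 29 ≡ 2. → (9, 2)
10P: (9, 2) + (37, 11). λ = (11 - 2)/(37 - 9) ≡ 9/28 mod 53. 28⁻¹ ≡ 36 (mod 53), so λ ≡ 6.
  x = λ² - 9 - 37 = 36 - 46 ≡ 43; y = λ·(9 - 43) - 2 ≡ 6. → (43, 6)
11P: (43, 6) + (37, 11). λ = (11 - 6)/(37 - 43) ≡ 5/47 mod 53. 47⁻¹ ≡ 44 (mod 53) since 47·44 = 2068 ≡ 1, so λ ≡ 8.
  x = λ² - 43 - 37 = 64 - 80 ≡ 37; y = λ·(43 - 37) - 6 ≡ 42. → (37, 42)
12P: (37, 42) + (37, 11): same x and y₁ ≡ -y₂, so the sum is ∞.
12P = ∞, so the order is 12.

12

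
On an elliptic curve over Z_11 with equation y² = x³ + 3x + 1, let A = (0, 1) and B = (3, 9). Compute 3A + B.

(8, 3)

First 3A:
Repeated addition: build up to 3A.
2A: tangent at (0, 1): λ = (3·0² + 3)/(2·1) ≡ 3/2. 2⁻¹ ≡ 6 (mod 11), so λ ≡ 3·6 ≡ 7.
  x = λ² - 0 - 0 = 49 - 0 ≡ 5; y = λ·(0 - 5) - 1 ≡ 8. → (5, 8)
3A: (5, 8) + (0, 1). λ = (1 - 8)/(0 - 5) ≡ 4/6 mod 11. 6⁻¹ ≡ 2 (mod 11), so λ ≡ 8.
  x = λ² - 5 - 0 = 64 - 5 ≡ 4; y = λ·(5 - 4) - 8 ≡ 0. → (4, 0)
3A = (4, 0).
Finally 3A + B:
(4, 0) + (3, 9). λ = (9 - 0)/(3 - 4) ≡ 9/10 mod 11. 10⁻¹ ≡ 10 (mod 11) since 10·10 = 100 ≡ 1, so λ ≡ 2.
  x = λ² - 4 - 3 = 4 - 7 ≡ 8; y = λ·(4 - 8) - 0 ≡ 3. → (8, 3)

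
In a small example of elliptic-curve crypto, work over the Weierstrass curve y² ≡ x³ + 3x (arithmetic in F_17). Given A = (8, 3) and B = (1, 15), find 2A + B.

(9, 12)

First 2A:
Repeated addition: build up to 2A.
2A: tangent at (8, 3): λ = (3·8² + 3)/(2·3) ≡ 8/6. 6⁻¹ ≡ 3 (mod 17) since 6·3 = 18 ≡ 1, so λ ≡ 8·3 ≡ 7.
  x = λ² - 8 - 8 = 49 - 16 ≡ 16; y = λ·(8 - 16) - 3 ≡ 9. → (16, 9)
2A = (16, 9).
Finally 2A + B:
(16, 9) + (1, 15). λ = (15 - 9)/(1 - 16) ≡ 6/2 mod 17. 2⁻¹ ≡ 9 (mod 17), so λ ≡ 3.
  x = λ² - 16 - 1 = 9 - 17 ≡ 9; y = λ·(16 - 9) - 9 ≡ 12. → (9, 12)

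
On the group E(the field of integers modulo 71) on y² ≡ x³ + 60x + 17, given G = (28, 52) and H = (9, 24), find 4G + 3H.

(27, 37)

First 4G:
Repeated addition: build up to 4G.
2G: tangent at (28, 52): λ = (3·28² + 60)/(2·52) ≡ 69/33. 33⁻¹ ≡ 28 (mod 71) since 33·28 = 924 ≡ 1, so λ ≡ 69·28 ≡ 15.
  x = λ² - 28 - 28 = 225 - 56 ≡ 27; y = λ·(28 - 27) - 52 ≡ 34. → (27, 34)
3G: (27, 34) + (28, 52). λ = (52 - 34)/(28 - 27) ≡ 18/1 mod 71. 1⁻¹ ≡ 1 (mod 71), so λ ≡ 18.
  x = λ² - 27 - 28 = 324 - 55 ≡ 56; y = λ·(27 - 56) - 34 ≡ 12. → (56, 12)
4G: (56, 12) + (28, 52). λ = (52 - 12)/(28 - 56) ≡ 40/43 mod 71. 43⁻¹ ≡ 38 (mod 71), so λ ≡ 29.
  x = λ² - 56 - 28 = 841 - 84 ≡ 47; y = λ·(56 - 47) - 12 ≡ 36. → (47, 36)
4G = (47, 36).
Next 3H:
Repeated addition: build up to 3H.
2H: tangent at (9, 24): λ = (3·9² + 60)/(2·24) ≡ 19/48. 48⁻¹ ≡ 37 (mod 71) since 48·37 = 1776 ≡ 1, so λ ≡ 19·37 ≡ 64.
  x = λ² - 9 - 9 = 4096 - 18 ≡ 31; y = λ·(9 - 31) - 24 ≡ 59. → (31, 59)
3H: (31, 59) + (9, 24). λ = (24 - 59)/(9 - 31) ≡ 36/49 mod 71. 49⁻¹ ≡ 29 (mod 71), so λ ≡ 50.
  x = λ² - 31 - 9 = 2500 - 40 ≡ 46; y = λ·(31 - 46) - 59 ≡ 43. → (46, 43)
3H = (46, 43).
Finally 4G + 3H:
(47, 36) + (46, 43). λ = (43 - 36)/(46 - 47) ≡ 7/70 mod 71. 70⁻¹ ≡ 70 (mod 71), so λ ≡ 64.
  x = λ² - 47 - 46 = 4096 - 93 ≡ 27; y = λ·(47 - 27) - 36 ≡ 37. → (27, 37)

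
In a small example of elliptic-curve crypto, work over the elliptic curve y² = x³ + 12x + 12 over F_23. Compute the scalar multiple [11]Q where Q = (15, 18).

Repeated addition: build up to 11Q.
2Q: tangent at (15, 18): λ = (3·15² + 12)/(2·18) ≡ 20/13. 13⁻¹ ≡ 16 (mod 23), so λ ≡ 20·16 ≡ 21.
  x = λ² - 15 - 15 = 441 - 30 ≡ 20; y = λ·(15 - 20) - 18 ≡ 15. → (20, 15)
3Q: (20, 15) + (15, 18). λ = (18 - 15)/(15 - 20) ≡ 3/18 mod 23. 18⁻¹ ≡ 9 (mod 23) since 18·9 = 162 ≡ 1, so λ ≡ 4.
  x = λ² - 20 - 15 = 16 - 35 ≡ 4; y = λ·(20 - 4) - 15 ≡ 3. → (4, 3)
4Q: (4, 3) + (15, 18). λ = (18 - 3)/(15 - 4) ≡ 15/11 mod 23. 11⁻¹ ≡ 21 (mod 23), so λ ≡ 16.
  x = λ² - 4 - 15 = 256 - 19 ≡ 7; y = λ·(4 - 7) - 3 ≡ 18. → (7, 18)
5Q: (7, 18) + (15, 18). λ = (18 - 18)/(15 - 7) ≡ 0/8 mod 23. 8⁻¹ ≡ 3 (mod 23) since 8·3 = 24 ≡ 1, so λ ≡ 0.
  x = λ² - 7 - 15 = 0 - 22 ≡ 1; y = λ·(7 - 1) - 18 ≡ 5. → (1, 5)
6Q: (1, 5) + (15, 18). λ = (18 - 5)/(15 - 1) ≡ 13/14 mod 23. 14⁻¹ ≡ 5 (mod 23), so λ ≡ 19.
  x = λ² - 1 - 15 = 361 - 16 ≡ 0; y = λ·(1 - 0) - 5 ≡ 14. → (0, 14)
7Q: (0, 14) + (15, 18). λ = (18 - 14)/(15 - 0) ≡ 4/15 mod 23. 15⁻¹ ≡ 20 (mod 23) since 15·20 = 300 ≡ 1, so λ ≡ 11.
  x = λ² - 0 - 15 = 121 - 15 ≡ 14; y = λ·(0 - 14) - 14 ≡ 16. → (14, 16)
8Q: (14, 16) + (15, 18). λ = (18 - 16)/(15 - 14) ≡ 2/1 mod 23. 1⁻¹ ≡ 1 (mod 23), so λ ≡ 2.
  x = λ² - 14 - 15 = 4 - 29 ≡ 21; y = λ·(14 - 21) - 16 ≡ 16. → (21, 16)
9Q: (21, 16) + (15, 18). λ = (18 - 16)/(15 - 21) ≡ 2/17 mod 23. 17⁻¹ ≡ 19 (mod 23), so λ ≡ 15.
  x = λ² - 21 - 15 = 225 - 36 ≡ 5; y = λ·(21 - 5) - 16 ≡ 17. → (5, 17)
10Q: (5, 17) + (15, 18). λ = (18 - 17)/(15 - 5) ≡ 1/10 mod 23. 10⁻¹ ≡ 7 (mod 23), so λ ≡ 7.
  x = λ² - 5 - 15 = 49 - 20 ≡ 6; y = λ·(5 - 6) - 17 ≡ 22. → (6, 22)
11Q: (6, 22) + (15, 18). λ = (18 - 22)/(15 - 6) ≡ 19/9 mod 23. 9⁻¹ ≡ 18 (mod 23) since 9·18 = 162 ≡ 1, so λ ≡ 20.
  x = λ² - 6 - 15 = 400 - 21 ≡ 11; y = λ·(6 - 11) - 22 ≡ 16. → (11, 16)

(11, 16)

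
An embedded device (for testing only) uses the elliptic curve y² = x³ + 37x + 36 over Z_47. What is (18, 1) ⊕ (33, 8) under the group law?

(18, 1) + (33, 8). λ = (8 - 1)/(33 - 18) ≡ 7/15 mod 47. 15⁻¹ ≡ 22 (mod 47), so λ ≡ 13.
  x = λ² - 18 - 33 = 169 - 51 ≡ 24; y = λ·(18 - 24) - 1 ≡ 15. → (24, 15)

(24, 15)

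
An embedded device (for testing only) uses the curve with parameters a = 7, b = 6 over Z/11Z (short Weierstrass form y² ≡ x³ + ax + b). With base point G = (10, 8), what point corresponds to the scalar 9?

Repeated addition: build up to 9G.
2G: tangent at (10, 8): λ = (3·10² + 7)/(2·8) ≡ 10/5. 5⁻¹ ≡ 9 (mod 11), so λ ≡ 10·9 ≡ 2.
  x = λ² - 10 - 10 = 4 - 20 ≡ 6; y = λ·(10 - 6) - 8 ≡ 0. → (6, 0)
3G: (6, 0) + (10, 8). λ = (8 - 0)/(10 - 6) ≡ 8/4 mod 11. 4⁻¹ ≡ 3 (mod 11), so λ ≡ 2.
  x = λ² - 6 - 10 = 4 - 16 ≡ 10; y = λ·(6 - 10) - 0 ≡ 3. → (10, 3)
4G: (10, 3) + (10, 8): same x and y₁ ≡ -y₂, so the sum is O.
5G: O + (10, 8) = (10, 8) (identity).
6G: tangent at (10, 8): λ = (3·10² + 7)/(2·8) ≡ 10/5. 5⁻¹ ≡ 9 (mod 11), so λ ≡ 10·9 ≡ 2.
  x = λ² - 10 - 10 = 4 - 20 ≡ 6; y = λ·(10 - 6) - 8 ≡ 0. → (6, 0)
7G: (6, 0) + (10, 8). λ = (8 - 0)/(10 - 6) ≡ 8/4 mod 11. 4⁻¹ ≡ 3 (mod 11), so λ ≡ 2.
  x = λ² - 6 - 10 = 4 - 16 ≡ 10; y = λ·(6 - 10) - 0 ≡ 3. → (10, 3)
8G: (10, 3) + (10, 8): same x and y₁ ≡ -y₂, so the sum is O.
9G: O + (10, 8) = (10, 8) (identity).

(10, 8)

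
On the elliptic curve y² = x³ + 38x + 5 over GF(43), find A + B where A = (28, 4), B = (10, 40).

(9, 1)

(28, 4) + (10, 40). λ = (40 - 4)/(10 - 28) ≡ 36/25 mod 43. 25⁻¹ ≡ 31 (mod 43), so λ ≡ 41.
  x = λ² - 28 - 10 = 1681 - 38 ≡ 9; y = λ·(28 - 9) - 4 ≡ 1. → (9, 1)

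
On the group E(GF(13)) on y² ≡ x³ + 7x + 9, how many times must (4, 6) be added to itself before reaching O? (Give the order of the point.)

2P: tangent at (4, 6): λ = (3·4² + 7)/(2·6) ≡ 3/12. 12⁻¹ ≡ 12 (mod 13), so λ ≡ 3·12 ≡ 10.
  x = λ² - 4 - 4 = 100 - 8 ≡ 1; y = λ·(4 - 1) - 6 ≡ 11. → (1, 11)
3P: (1, 11) + (4, 6). λ = (6 - 11)/(4 - 1) ≡ 8/3 mod 13. 3⁻¹ ≡ 9 (mod 13), so λ ≡ 7.
  x = λ² - 1 - 4 = 49 - 5 ≡ 5; y = λ·(1 - 5) - 11 ≡ 0. → (5, 0)
4P: (5, 0) + (4, 6). λ = (6 - 0)/(4 - 5) ≡ 6/12 mod 13. 12⁻¹ ≡ 12 (mod 13), so λ ≡ 7.
  x = λ² - 5 - 4 = 49 - 9 ≡ 1; y = λ·(5 - 1) - 0 ≡ 2. → (1, 2)
5P: (1, 2) + (4, 6). λ = (6 - 2)/(4 - 1) ≡ 4/3 mod 13. 3⁻¹ ≡ 9 (mod 13) since 3·9 = 27 ≡ 1, so λ ≡ 10.
  x = λ² - 1 - 4 = 100 - 5 ≡ 4; y = λ·(1 - 4) - 2 ≡ 7. → (4, 7)
6P: (4, 7) + (4, 6): same x and y₁ ≡ -y₂, so the sum is O.
6P = O, so the order is 6.

6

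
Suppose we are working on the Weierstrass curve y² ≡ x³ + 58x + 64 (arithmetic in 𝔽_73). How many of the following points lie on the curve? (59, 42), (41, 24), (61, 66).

(59, 42): 42² ≡ 12, rhs ≡ 12 → on.
(41, 24): 24² ≡ 65, rhs ≡ 42 → off.
(61, 66): 66² ≡ 49, rhs ≡ 49 → on.

2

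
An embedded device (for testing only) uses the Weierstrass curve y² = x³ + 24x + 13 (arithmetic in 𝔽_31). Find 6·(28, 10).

Write G = (28, 10).
Double-and-add on 6 = (110)₂. Start with G = (28, 10) for the leading 1-bit.
double: tangent at (28, 10): λ = (3·28² + 24)/(2·10) ≡ 20/20. 20⁻¹ ≡ 14 (mod 31), so λ ≡ 20·14 ≡ 1.
  x = λ² - 28 - 28 = 1 - 56 ≡ 7; y = λ·(28 - 7) - 10 ≡ 11. → (7, 11)
add G: (7, 11) + (28, 10). λ = (10 - 11)/(28 - 7) ≡ 30/21 mod 31. 21⁻¹ ≡ 3 (mod 31), so λ ≡ 28.
  x = λ² - 7 - 28 = 784 - 35 ≡ 5; y = λ·(7 - 5) - 11 ≡ 14. → (5, 14)
double: tangent at (5, 14): λ = (3·5² + 24)/(2·14) ≡ 6/28. 28⁻¹ ≡ 10 (mod 31), so λ ≡ 6·10 ≡ 29.
  x = λ² - 5 - 5 = 841 - 10 ≡ 25; y = λ·(5 - 25) - 14 ≡ 26. → (25, 26)

(25, 26)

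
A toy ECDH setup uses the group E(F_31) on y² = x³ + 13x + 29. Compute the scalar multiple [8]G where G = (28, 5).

Double-and-add on 8 = (1000)₂. Start with G = (28, 5) for the leading 1-bit.
double: tangent at (28, 5): λ = (3·28² + 13)/(2·5) ≡ 9/10. 10⁻¹ ≡ 28 (mod 31) since 10·28 = 280 ≡ 1, so λ ≡ 9·28 ≡ 4.
  x = λ² - 28 - 28 = 16 - 56 ≡ 22; y = λ·(28 - 22) - 5 ≡ 19. → (22, 19)
double: tangent at (22, 19): λ = (3·22² + 13)/(2·19) ≡ 8/7. 7⁻¹ ≡ 9 (mod 31), so λ ≡ 8·9 ≡ 10.
  x = λ² - 22 - 22 = 100 - 44 ≡ 25; y = λ·(22 - 25) - 19 ≡ 13. → (25, 13)
double: tangent at (25, 13): λ = (3·25² + 13)/(2·13) ≡ 28/26. 26⁻¹ ≡ 6 (mod 31), so λ ≡ 28·6 ≡ 13.
  x = λ² - 25 - 25 = 169 - 50 ≡ 26; y = λ·(25 - 26) - 13 ≡ 5. → (26, 5)

(26, 5)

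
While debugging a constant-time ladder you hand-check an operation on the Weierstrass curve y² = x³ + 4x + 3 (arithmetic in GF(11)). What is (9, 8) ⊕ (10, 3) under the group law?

(6, 10)

(9, 8) + (10, 3). λ = (3 - 8)/(10 - 9) ≡ 6/1 mod 11. 1⁻¹ ≡ 1 (mod 11), so λ ≡ 6.
  x = λ² - 9 - 10 = 36 - 19 ≡ 6; y = λ·(9 - 6) - 8 ≡ 10. → (6, 10)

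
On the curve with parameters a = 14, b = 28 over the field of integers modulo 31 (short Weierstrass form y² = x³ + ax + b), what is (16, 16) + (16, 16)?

(17, 8)

tangent at (16, 16): λ = (3·16² + 14)/(2·16) ≡ 7/1. 1⁻¹ ≡ 1 (mod 31), so λ ≡ 7·1 ≡ 7.
  x = λ² - 16 - 16 = 49 - 32 ≡ 17; y = λ·(16 - 17) - 16 ≡ 8. → (17, 8)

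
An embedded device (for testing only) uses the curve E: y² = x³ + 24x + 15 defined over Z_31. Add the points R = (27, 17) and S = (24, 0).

(27, 17) + (24, 0). λ = (0 - 17)/(24 - 27) ≡ 14/28 mod 31. 28⁻¹ ≡ 10 (mod 31) since 28·10 = 280 ≡ 1, so λ ≡ 16.
  x = λ² - 27 - 24 = 256 - 51 ≡ 19; y = λ·(27 - 19) - 17 ≡ 18. → (19, 18)

(19, 18)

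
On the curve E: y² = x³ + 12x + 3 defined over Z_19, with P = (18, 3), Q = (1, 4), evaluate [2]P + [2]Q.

First 2P:
Repeated addition: build up to 2P.
2P: tangent at (18, 3): λ = (3·18² + 12)/(2·3) ≡ 15/6. 6⁻¹ ≡ 16 (mod 19) since 6·16 = 96 ≡ 1, so λ ≡ 15·16 ≡ 12.
  x = λ² - 18 - 18 = 144 - 36 ≡ 13; y = λ·(18 - 13) - 3 ≡ 0. → (13, 0)
2P = (13, 0).
Next 2Q:
Repeated addition: build up to 2Q.
2Q: tangent at (1, 4): λ = (3·1² + 12)/(2·4) ≡ 15/8. 8⁻¹ ≡ 12 (mod 19), so λ ≡ 15·12 ≡ 9.
  x = λ² - 1 - 1 = 81 - 2 ≡ 3; y = λ·(1 - 3) - 4 ≡ 16. → (3, 16)
2Q = (3, 16).
Finally 2P + 2Q:
(13, 0) + (3, 16). λ = (16 - 0)/(3 - 13) ≡ 16/9 mod 19. 9⁻¹ ≡ 17 (mod 19), so λ ≡ 6.
  x = λ² - 13 - 3 = 36 - 16 ≡ 1; y = λ·(13 - 1) - 0 ≡ 15. → (1, 15)

(1, 15)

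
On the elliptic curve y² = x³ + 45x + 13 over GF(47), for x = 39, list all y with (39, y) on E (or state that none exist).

9, 38

x³ + 45x + 13 = 61087 ≡ 34 (mod 47).
Square roots of 34 mod 47: 9 and 38 (since 9² = 81 ≡ 34).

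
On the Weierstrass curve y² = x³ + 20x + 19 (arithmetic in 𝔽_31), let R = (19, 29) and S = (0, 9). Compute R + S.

(19, 29) + (0, 9). λ = (9 - 29)/(0 - 19) ≡ 11/12 mod 31. 12⁻¹ ≡ 13 (mod 31) since 12·13 = 156 ≡ 1, so λ ≡ 19.
  x = λ² - 19 - 0 = 361 - 19 ≡ 1; y = λ·(19 - 1) - 29 ≡ 3. → (1, 3)

(1, 3)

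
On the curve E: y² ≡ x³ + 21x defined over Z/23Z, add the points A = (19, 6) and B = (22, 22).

(19, 6) + (22, 22). λ = (22 - 6)/(22 - 19) ≡ 16/3 mod 23. 3⁻¹ ≡ 8 (mod 23), so λ ≡ 13.
  x = λ² - 19 - 22 = 169 - 41 ≡ 13; y = λ·(19 - 13) - 6 ≡ 3. → (13, 3)

(13, 3)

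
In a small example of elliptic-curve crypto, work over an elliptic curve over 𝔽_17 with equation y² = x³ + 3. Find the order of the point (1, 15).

2P: tangent at (1, 15): λ = (3·1² + 0)/(2·15) ≡ 3/13. 13⁻¹ ≡ 4 (mod 17) since 13·4 = 52 ≡ 1, so λ ≡ 3·4 ≡ 12.
  x = λ² - 1 - 1 = 144 - 2 ≡ 6; y = λ·(1 - 6) - 15 ≡ 10. → (6, 10)
3P: (6, 10) + (1, 15). λ = (15 - 10)/(1 - 6) ≡ 5/12 mod 17. 12⁻¹ ≡ 10 (mod 17), so λ ≡ 16.
  x = λ² - 6 - 1 = 256 - 7 ≡ 11; y = λ·(6 - 11) - 10 ≡ 12. → (11, 12)
4P: (11, 12) + (1, 15). λ = (15 - 12)/(1 - 11) ≡ 3/7 mod 17. 7⁻¹ ≡ 5 (mod 17), so λ ≡ 15.
  x = λ² - 11 - 1 = 225 - 12 ≡ 9; y = λ·(11 - 9) - 12 ≡ 1. → (9, 1)
5P: (9, 1) + (1, 15). λ = (15 - 1)/(1 - 9) ≡ 14/9 mod 17. 9⁻¹ ≡ 2 (mod 17) since 9·2 = 18 ≡ 1, so λ ≡ 11.
  x = λ² - 9 - 1 = 121 - 10 ≡ 9; y = λ·(9 - 9) - 1 ≡ 16. → (9, 16)
6P: (9, 16) + (1, 15). λ = (15 - 16)/(1 - 9) ≡ 16/9 mod 17. 9⁻¹ ≡ 2 (mod 17), so λ ≡ 15.
  x = λ² - 9 - 1 = 225 - 10 ≡ 11; y = λ·(9 - 11) - 16 ≡ 5. → (11, 5)
7P: (11, 5) + (1, 15). λ = (15 - 5)/(1 - 11) ≡ 10/7 mod 17. 7⁻¹ ≡ 5 (mod 17), so λ ≡ 16.
  x = λ² - 11 - 1 = 256 - 12 ≡ 6; y = λ·(11 - 6) - 5 ≡ 7. → (6, 7)
8P: (6, 7) + (1, 15). λ = (15 - 7)/(1 - 6) ≡ 8/12 mod 17. 12⁻¹ ≡ 10 (mod 17), so λ ≡ 12.
  x = λ² - 6 - 1 = 144 - 7 ≡ 1; y = λ·(6 - 1) - 7 ≡ 2. → (1, 2)
9P: (1, 2) + (1, 15): same x and y₁ ≡ -y₂, so the sum is ∞.
9P = ∞, so the order is 9.

9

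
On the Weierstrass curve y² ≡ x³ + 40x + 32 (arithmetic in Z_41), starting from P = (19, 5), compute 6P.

Double-and-add on 6 = (110)₂. Start with P = (19, 5) for the leading 1-bit.
double: tangent at (19, 5): λ = (3·19² + 40)/(2·5) ≡ 16/10. 10⁻¹ ≡ 37 (mod 41) since 10·37 = 370 ≡ 1, so λ ≡ 16·37 ≡ 18.
  x = λ² - 19 - 19 = 324 - 38 ≡ 40; y = λ·(19 - 40) - 5 ≡ 27. → (40, 27)
add P: (40, 27) + (19, 5). λ = (5 - 27)/(19 - 40) ≡ 19/20 mod 41. 20⁻¹ ≡ 39 (mod 41), so λ ≡ 3.
  x = λ² - 40 - 19 = 9 - 59 ≡ 32; y = λ·(40 - 32) - 27 ≡ 38. → (32, 38)
double: tangent at (32, 38): λ = (3·32² + 40)/(2·38) ≡ 37/35. 35⁻¹ ≡ 34 (mod 41) since 35·34 = 1190 ≡ 1, so λ ≡ 37·34 ≡ 28.
  x = λ² - 32 - 32 = 784 - 64 ≡ 23; y = λ·(32 - 23) - 38 ≡ 9. → (23, 9)

(23, 9)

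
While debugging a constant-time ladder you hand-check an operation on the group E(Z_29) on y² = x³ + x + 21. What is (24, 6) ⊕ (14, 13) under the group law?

(24, 6) + (14, 13). λ = (13 - 6)/(14 - 24) ≡ 7/19 mod 29. 19⁻¹ ≡ 26 (mod 29), so λ ≡ 8.
  x = λ² - 24 - 14 = 64 - 38 ≡ 26; y = λ·(24 - 26) - 6 ≡ 7. → (26, 7)

(26, 7)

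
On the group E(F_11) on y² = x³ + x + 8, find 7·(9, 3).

(9, 3)

Write P = (9, 3).
Repeated addition: build up to 7P.
2P: tangent at (9, 3): λ = (3·9² + 1)/(2·3) ≡ 2/6. 6⁻¹ ≡ 2 (mod 11) since 6·2 = 12 ≡ 1, so λ ≡ 2·2 ≡ 4.
  x = λ² - 9 - 9 = 16 - 18 ≡ 9; y = λ·(9 - 9) - 3 ≡ 8. → (9, 8)
3P: (9, 8) + (9, 3): same x and y₁ ≡ -y₂, so the sum is O.
4P: O + (9, 3) = (9, 3) (identity).
5P: tangent at (9, 3): λ = (3·9² + 1)/(2·3) ≡ 2/6. 6⁻¹ ≡ 2 (mod 11), so λ ≡ 2·2 ≡ 4.
  x = λ² - 9 - 9 = 16 - 18 ≡ 9; y = λ·(9 - 9) - 3 ≡ 8. → (9, 8)
6P: (9, 8) + (9, 3): same x and y₁ ≡ -y₂, so the sum is O.
7P: O + (9, 3) = (9, 3) (identity).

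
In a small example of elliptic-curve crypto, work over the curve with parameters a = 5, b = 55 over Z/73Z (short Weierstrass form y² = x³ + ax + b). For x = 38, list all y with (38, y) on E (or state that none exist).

32, 41

x³ + 5x + 55 = 55117 ≡ 2 (mod 73).
Square roots of 2 mod 73: 32 and 41 (since 32² = 1024 ≡ 2).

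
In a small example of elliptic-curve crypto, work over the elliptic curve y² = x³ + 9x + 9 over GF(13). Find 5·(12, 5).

(5, 7)

Write Q = (12, 5).
Repeated addition: build up to 5Q.
2Q: tangent at (12, 5): λ = (3·12² + 9)/(2·5) ≡ 12/10. 10⁻¹ ≡ 4 (mod 13), so λ ≡ 12·4 ≡ 9.
  x = λ² - 12 - 12 = 81 - 24 ≡ 5; y = λ·(12 - 5) - 5 ≡ 6. → (5, 6)
3Q: (5, 6) + (12, 5). λ = (5 - 6)/(12 - 5) ≡ 12/7 mod 13. 7⁻¹ ≡ 2 (mod 13), so λ ≡ 11.
  x = λ² - 5 - 12 = 121 - 17 ≡ 0; y = λ·(5 - 0) - 6 ≡ 10. → (0, 10)
4Q: (0, 10) + (12, 5). λ = (5 - 10)/(12 - 0) ≡ 8/12 mod 13. 12⁻¹ ≡ 12 (mod 13) since 12·12 = 144 ≡ 1, so λ ≡ 5.
  x = λ² - 0 - 12 = 25 - 12 ≡ 0; y = λ·(0 - 0) - 10 ≡ 3. → (0, 3)
5Q: (0, 3) + (12, 5). λ = (5 - 3)/(12 - 0) ≡ 2/12 mod 13. 12⁻¹ ≡ 12 (mod 13), so λ ≡ 11.
  x = λ² - 0 - 12 = 121 - 12 ≡ 5; y = λ·(0 - 5) - 3 ≡ 7. → (5, 7)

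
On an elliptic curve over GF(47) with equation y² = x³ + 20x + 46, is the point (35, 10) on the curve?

no

y² = 10² ≡ 6; x³ + 20x + 46 = 43621 ≡ 5 (mod 47). 6 ≠ 5.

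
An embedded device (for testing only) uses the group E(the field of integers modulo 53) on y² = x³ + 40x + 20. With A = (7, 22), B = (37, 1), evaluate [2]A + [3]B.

(10, 25)

First 2A:
Repeated addition: build up to 2A.
2A: tangent at (7, 22): λ = (3·7² + 40)/(2·22) ≡ 28/44. 44⁻¹ ≡ 47 (mod 53) since 44·47 = 2068 ≡ 1, so λ ≡ 28·47 ≡ 44.
  x = λ² - 7 - 7 = 1936 - 14 ≡ 14; y = λ·(7 - 14) - 22 ≡ 41. → (14, 41)
2A = (14, 41).
Next 3B:
Repeated addition: build up to 3B.
2B: tangent at (37, 1): λ = (3·37² + 40)/(2·1) ≡ 13/2. 2⁻¹ ≡ 27 (mod 53) since 2·27 = 54 ≡ 1, so λ ≡ 13·27 ≡ 33.
  x = λ² - 37 - 37 = 1089 - 74 ≡ 8; y = λ·(37 - 8) - 1 ≡ 2. → (8, 2)
3B: (8, 2) + (37, 1). λ = (1 - 2)/(37 - 8) ≡ 52/29 mod 53. 29⁻¹ ≡ 11 (mod 53), so λ ≡ 42.
  x = λ² - 8 - 37 = 1764 - 45 ≡ 23; y = λ·(8 - 23) - 2 ≡ 4. → (23, 4)
3B = (23, 4).
Finally 2A + 3B:
(14, 41) + (23, 4). λ = (4 - 41)/(23 - 14) ≡ 16/9 mod 53. 9⁻¹ ≡ 6 (mod 53), so λ ≡ 43.
  x = λ² - 14 - 23 = 1849 - 37 ≡ 10; y = λ·(14 - 10) - 41 ≡ 25. → (10, 25)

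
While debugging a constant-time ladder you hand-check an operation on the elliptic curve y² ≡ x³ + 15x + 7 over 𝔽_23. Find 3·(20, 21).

(12, 11)

Write G = (20, 21).
Repeated addition: build up to 3G.
2G: tangent at (20, 21): λ = (3·20² + 15)/(2·21) ≡ 19/19. 19⁻¹ ≡ 17 (mod 23), so λ ≡ 19·17 ≡ 1.
  x = λ² - 20 - 20 = 1 - 40 ≡ 7; y = λ·(20 - 7) - 21 ≡ 15. → (7, 15)
3G: (7, 15) + (20, 21). λ = (21 - 15)/(20 - 7) ≡ 6/13 mod 23. 13⁻¹ ≡ 16 (mod 23), so λ ≡ 4.
  x = λ² - 7 - 20 = 16 - 27 ≡ 12; y = λ·(7 - 12) - 15 ≡ 11. → (12, 11)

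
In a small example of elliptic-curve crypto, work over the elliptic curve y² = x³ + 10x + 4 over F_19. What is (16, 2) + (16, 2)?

tangent at (16, 2): λ = (3·16² + 10)/(2·2) ≡ 18/4. 4⁻¹ ≡ 5 (mod 19), so λ ≡ 18·5 ≡ 14.
  x = λ² - 16 - 16 = 196 - 32 ≡ 12; y = λ·(16 - 12) - 2 ≡ 16. → (12, 16)

(12, 16)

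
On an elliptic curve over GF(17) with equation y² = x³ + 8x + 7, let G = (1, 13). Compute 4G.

(7, 10)

Double-and-add on 4 = (100)₂. Start with G = (1, 13) for the leading 1-bit.
double: tangent at (1, 13): λ = (3·1² + 8)/(2·13) ≡ 11/9. 9⁻¹ ≡ 2 (mod 17) since 9·2 = 18 ≡ 1, so λ ≡ 11·2 ≡ 5.
  x = λ² - 1 - 1 = 25 - 2 ≡ 6; y = λ·(1 - 6) - 13 ≡ 13. → (6, 13)
double: tangent at (6, 13): λ = (3·6² + 8)/(2·13) ≡ 14/9. 9⁻¹ ≡ 2 (mod 17) since 9·2 = 18 ≡ 1, so λ ≡ 14·2 ≡ 11.
  x = λ² - 6 - 6 = 121 - 12 ≡ 7; y = λ·(6 - 7) - 13 ≡ 10. → (7, 10)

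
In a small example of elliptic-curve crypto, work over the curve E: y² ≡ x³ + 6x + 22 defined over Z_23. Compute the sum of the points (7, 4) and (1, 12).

(7, 4) + (1, 12). λ = (12 - 4)/(1 - 7) ≡ 8/17 mod 23. 17⁻¹ ≡ 19 (mod 23) since 17·19 = 323 ≡ 1, so λ ≡ 14.
  x = λ² - 7 - 1 = 196 - 8 ≡ 4; y = λ·(7 - 4) - 4 ≡ 15. → (4, 15)

(4, 15)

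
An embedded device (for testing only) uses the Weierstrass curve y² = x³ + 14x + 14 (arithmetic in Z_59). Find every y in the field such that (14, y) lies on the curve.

x³ + 14x + 14 = 2954 ≡ 4 (mod 59).
Square roots of 4 mod 59: 2 and 57 (since 2² = 4 ≡ 4).

2, 57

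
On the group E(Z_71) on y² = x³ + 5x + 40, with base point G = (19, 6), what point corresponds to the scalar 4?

Double-and-add on 4 = (100)₂. Start with G = (19, 6) for the leading 1-bit.
double: tangent at (19, 6): λ = (3·19² + 5)/(2·6) ≡ 23/12. 12⁻¹ ≡ 6 (mod 71), so λ ≡ 23·6 ≡ 67.
  x = λ² - 19 - 19 = 4489 - 38 ≡ 49; y = λ·(19 - 49) - 6 ≡ 43. → (49, 43)
double: tangent at (49, 43): λ = (3·49² + 5)/(2·43) ≡ 37/15. 15⁻¹ ≡ 19 (mod 71), so λ ≡ 37·19 ≡ 64.
  x = λ² - 49 - 49 = 4096 - 98 ≡ 22; y = λ·(49 - 22) - 43 ≡ 52. → (22, 52)

(22, 52)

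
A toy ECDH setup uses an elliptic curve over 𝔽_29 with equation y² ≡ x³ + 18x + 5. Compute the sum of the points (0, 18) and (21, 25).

(0, 18) + (21, 25). λ = (25 - 18)/(21 - 0) ≡ 7/21 mod 29. 21⁻¹ ≡ 18 (mod 29) since 21·18 = 378 ≡ 1, so λ ≡ 10.
  x = λ² - 0 - 21 = 100 - 21 ≡ 21; y = λ·(0 - 21) - 18 ≡ 4. → (21, 4)

(21, 4)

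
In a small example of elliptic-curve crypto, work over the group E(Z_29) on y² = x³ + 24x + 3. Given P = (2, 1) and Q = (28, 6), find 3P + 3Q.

First 3P:
Repeated addition: build up to 3P.
2P: tangent at (2, 1): λ = (3·2² + 24)/(2·1) ≡ 7/2. 2⁻¹ ≡ 15 (mod 29), so λ ≡ 7·15 ≡ 18.
  x = λ² - 2 - 2 = 324 - 4 ≡ 1; y = λ·(2 - 1) - 1 ≡ 17. → (1, 17)
3P: (1, 17) + (2, 1). λ = (1 - 17)/(2 - 1) ≡ 13/1 mod 29. 1⁻¹ ≡ 1 (mod 29), so λ ≡ 13.
  x = λ² - 1 - 2 = 169 - 3 ≡ 21; y = λ·(1 - 21) - 17 ≡ 13. → (21, 13)
3P = (21, 13).
Next 3Q:
Repeated addition: build up to 3Q.
2Q: tangent at (28, 6): λ = (3·28² + 24)/(2·6) ≡ 27/12. 12⁻¹ ≡ 17 (mod 29), so λ ≡ 27·17 ≡ 24.
  x = λ² - 28 - 28 = 576 - 56 ≡ 27; y = λ·(28 - 27) - 6 ≡ 18. → (27, 18)
3Q: (27, 18) + (28, 6). λ = (6 - 18)/(28 - 27) ≡ 17/1 mod 29. 1⁻¹ ≡ 1 (mod 29), so λ ≡ 17.
  x = λ² - 27 - 28 = 289 - 55 ≡ 2; y = λ·(27 - 2) - 18 ≡ 1. → (2, 1)
3Q = (2, 1).
Finally 3P + 3Q:
(21, 13) + (2, 1). λ = (1 - 13)/(2 - 21) ≡ 17/10 mod 29. 10⁻¹ ≡ 3 (mod 29), so λ ≡ 22.
  x = λ² - 21 - 2 = 484 - 23 ≡ 26; y = λ·(21 - 26) - 13 ≡ 22. → (26, 22)

(26, 22)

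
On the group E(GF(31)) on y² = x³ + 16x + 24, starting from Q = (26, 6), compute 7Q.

(22, 9)

Repeated addition: build up to 7Q.
2Q: tangent at (26, 6): λ = (3·26² + 16)/(2·6) ≡ 29/12. 12⁻¹ ≡ 13 (mod 31), so λ ≡ 29·13 ≡ 5.
  x = λ² - 26 - 26 = 25 - 52 ≡ 4; y = λ·(26 - 4) - 6 ≡ 11. → (4, 11)
3Q: (4, 11) + (26, 6). λ = (6 - 11)/(26 - 4) ≡ 26/22 mod 31. 22⁻¹ ≡ 24 (mod 31), so λ ≡ 4.
  x = λ² - 4 - 26 = 16 - 30 ≡ 17; y = λ·(4 - 17) - 11 ≡ 30. → (17, 30)
4Q: (17, 30) + (26, 6). λ = (6 - 30)/(26 - 17) ≡ 7/9 mod 31. 9⁻¹ ≡ 7 (mod 31), so λ ≡ 18.
  x = λ² - 17 - 26 = 324 - 43 ≡ 2; y = λ·(17 - 2) - 30 ≡ 23. → (2, 23)
5Q: (2, 23) + (26, 6). λ = (6 - 23)/(26 - 2) ≡ 14/24 mod 31. 24⁻¹ ≡ 22 (mod 31) since 24·22 = 528 ≡ 1, so λ ≡ 29.
  x = λ² - 2 - 26 = 841 - 28 ≡ 7; y = λ·(2 - 7) - 23 ≡ 18. → (7, 18)
6Q: (7, 18) + (26, 6). λ = (6 - 18)/(26 - 7) ≡ 19/19 mod 31. 19⁻¹ ≡ 18 (mod 31), so λ ≡ 1.
  x = λ² - 7 - 26 = 1 - 33 ≡ 30; y = λ·(7 - 30) - 18 ≡ 21. → (30, 21)
7Q: (30, 21) + (26, 6). λ = (6 - 21)/(26 - 30) ≡ 16/27 mod 31. 27⁻¹ ≡ 23 (mod 31), so λ ≡ 27.
  x = λ² - 30 - 26 = 729 - 56 ≡ 22; y = λ·(30 - 22) - 21 ≡ 9. → (22, 9)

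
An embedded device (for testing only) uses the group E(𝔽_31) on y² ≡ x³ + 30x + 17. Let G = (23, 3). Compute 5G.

(14, 22)

Double-and-add on 5 = (101)₂. Start with G = (23, 3) for the leading 1-bit.
double: tangent at (23, 3): λ = (3·23² + 30)/(2·3) ≡ 5/6. 6⁻¹ ≡ 26 (mod 31), so λ ≡ 5·26 ≡ 6.
  x = λ² - 23 - 23 = 36 - 46 ≡ 21; y = λ·(23 - 21) - 3 ≡ 9. → (21, 9)
double: tangent at (21, 9): λ = (3·21² + 30)/(2·9) ≡ 20/18. 18⁻¹ ≡ 19 (mod 31) since 18·19 = 342 ≡ 1, so λ ≡ 20·19 ≡ 8.
  x = λ² - 21 - 21 = 64 - 42 ≡ 22; y = λ·(21 - 22) - 9 ≡ 14. → (22, 14)
add G: (22, 14) + (23, 3). λ = (3 - 14)/(23 - 22) ≡ 20/1 mod 31. 1⁻¹ ≡ 1 (mod 31) since 1·1 = 1 ≡ 1, so λ ≡ 20.
  x = λ² - 22 - 23 = 400 - 45 ≡ 14; y = λ·(22 - 14) - 14 ≡ 22. → (14, 22)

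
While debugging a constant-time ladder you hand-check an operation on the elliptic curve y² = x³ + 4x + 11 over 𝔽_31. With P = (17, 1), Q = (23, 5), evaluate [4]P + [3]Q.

(12, 12)

First 4P:
Repeated addition: build up to 4P.
2P: tangent at (17, 1): λ = (3·17² + 4)/(2·1) ≡ 3/2. 2⁻¹ ≡ 16 (mod 31) since 2·16 = 32 ≡ 1, so λ ≡ 3·16 ≡ 17.
  x = λ² - 17 - 17 = 289 - 34 ≡ 7; y = λ·(17 - 7) - 1 ≡ 14. → (7, 14)
3P: (7, 14) + (17, 1). λ = (1 - 14)/(17 - 7) ≡ 18/10 mod 31. 10⁻¹ ≡ 28 (mod 31), so λ ≡ 8.
  x = λ² - 7 - 17 = 64 - 24 ≡ 9; y = λ·(7 - 9) - 14 ≡ 1. → (9, 1)
4P: (9, 1) + (17, 1). λ = (1 - 1)/(17 - 9) ≡ 0/8 mod 31. 8⁻¹ ≡ 4 (mod 31), so λ ≡ 0.
  x = λ² - 9 - 17 = 0 - 26 ≡ 5; y = λ·(9 - 5) - 1 ≡ 30. → (5, 30)
4P = (5, 30).
Next 3Q:
Repeated addition: build up to 3Q.
2Q: tangent at (23, 5): λ = (3·23² + 4)/(2·5) ≡ 10/10. 10⁻¹ ≡ 28 (mod 31), so λ ≡ 10·28 ≡ 1.
  x = λ² - 23 - 23 = 1 - 46 ≡ 17; y = λ·(23 - 17) - 5 ≡ 1. → (17, 1)
3Q: (17, 1) + (23, 5). λ = (5 - 1)/(23 - 17) ≡ 4/6 mod 31. 6⁻¹ ≡ 26 (mod 31), so λ ≡ 11.
  x = λ² - 17 - 23 = 121 - 40 ≡ 19; y = λ·(17 - 19) - 1 ≡ 8. → (19, 8)
3Q = (19, 8).
Finally 4P + 3Q:
(5, 30) + (19, 8). λ = (8 - 30)/(19 - 5) ≡ 9/14 mod 31. 14⁻¹ ≡ 20 (mod 31) since 14·20 = 280 ≡ 1, so λ ≡ 25.
  x = λ² - 5 - 19 = 625 - 24 ≡ 12; y = λ·(5 - 12) - 30 ≡ 12. → (12, 12)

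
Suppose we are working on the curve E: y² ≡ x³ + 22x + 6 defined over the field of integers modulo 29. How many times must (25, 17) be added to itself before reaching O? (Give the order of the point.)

4

2P: tangent at (25, 17): λ = (3·25² + 22)/(2·17) ≡ 12/5. 5⁻¹ ≡ 6 (mod 29) since 5·6 = 30 ≡ 1, so λ ≡ 12·6 ≡ 14.
  x = λ² - 25 - 25 = 196 - 50 ≡ 1; y = λ·(25 - 1) - 17 ≡ 0. → (1, 0)
3P: (1, 0) + (25, 17). λ = (17 - 0)/(25 - 1) ≡ 17/24 mod 29. 24⁻¹ ≡ 23 (mod 29), so λ ≡ 14.
  x = λ² - 1 - 25 = 196 - 26 ≡ 25; y = λ·(1 - 25) - 0 ≡ 12. → (25, 12)
4P: (25, 12) + (25, 17): same x and y₁ ≡ -y₂, so the sum is O.
4P = O, so the order is 4.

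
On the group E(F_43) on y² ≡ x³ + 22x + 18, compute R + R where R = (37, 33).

(22, 20)

tangent at (37, 33): λ = (3·37² + 22)/(2·33) ≡ 1/23. 23⁻¹ ≡ 15 (mod 43), so λ ≡ 1·15 ≡ 15.
  x = λ² - 37 - 37 = 225 - 74 ≡ 22; y = λ·(37 - 22) - 33 ≡ 20. → (22, 20)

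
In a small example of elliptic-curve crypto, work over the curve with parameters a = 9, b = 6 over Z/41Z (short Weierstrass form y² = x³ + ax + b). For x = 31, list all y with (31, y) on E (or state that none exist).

8, 33

x³ + 9x + 6 = 30076 ≡ 23 (mod 41).
Square roots of 23 mod 41: 8 and 33 (since 8² = 64 ≡ 23).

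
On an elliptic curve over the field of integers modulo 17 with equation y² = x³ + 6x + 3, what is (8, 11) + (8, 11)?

(14, 3)

tangent at (8, 11): λ = (3·8² + 6)/(2·11) ≡ 11/5. 5⁻¹ ≡ 7 (mod 17), so λ ≡ 11·7 ≡ 9.
  x = λ² - 8 - 8 = 81 - 16 ≡ 14; y = λ·(8 - 14) - 11 ≡ 3. → (14, 3)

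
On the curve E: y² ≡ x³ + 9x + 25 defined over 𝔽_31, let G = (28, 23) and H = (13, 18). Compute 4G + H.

(13, 13)

First 4G:
Repeated addition: build up to 4G.
2G: tangent at (28, 23): λ = (3·28² + 9)/(2·23) ≡ 5/15. 15⁻¹ ≡ 29 (mod 31), so λ ≡ 5·29 ≡ 21.
  x = λ² - 28 - 28 = 441 - 56 ≡ 13; y = λ·(28 - 13) - 23 ≡ 13. → (13, 13)
3G: (13, 13) + (28, 23). λ = (23 - 13)/(28 - 13) ≡ 10/15 mod 31. 15⁻¹ ≡ 29 (mod 31) since 15·29 = 435 ≡ 1, so λ ≡ 11.
  x = λ² - 13 - 28 = 121 - 41 ≡ 18; y = λ·(13 - 18) - 13 ≡ 25. → (18, 25)
4G: (18, 25) + (28, 23). λ = (23 - 25)/(28 - 18) ≡ 29/10 mod 31. 10⁻¹ ≡ 28 (mod 31) since 10·28 = 280 ≡ 1, so λ ≡ 6.
  x = λ² - 18 - 28 = 36 - 46 ≡ 21; y = λ·(18 - 21) - 25 ≡ 19. → (21, 19)
4G = (21, 19).
Finally 4G + H:
(21, 19) + (13, 18). λ = (18 - 19)/(13 - 21) ≡ 30/23 mod 31. 23⁻¹ ≡ 27 (mod 31), so λ ≡ 4.
  x = λ² - 21 - 13 = 16 - 34 ≡ 13; y = λ·(21 - 13) - 19 ≡ 13. → (13, 13)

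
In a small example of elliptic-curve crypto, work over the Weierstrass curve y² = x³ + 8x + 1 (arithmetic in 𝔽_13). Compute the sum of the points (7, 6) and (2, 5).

(3, 0)

(7, 6) + (2, 5). λ = (5 - 6)/(2 - 7) ≡ 12/8 mod 13. 8⁻¹ ≡ 5 (mod 13), so λ ≡ 8.
  x = λ² - 7 - 2 = 64 - 9 ≡ 3; y = λ·(7 - 3) - 6 ≡ 0. → (3, 0)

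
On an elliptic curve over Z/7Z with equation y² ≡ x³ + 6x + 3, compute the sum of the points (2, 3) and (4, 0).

(2, 3) + (4, 0). λ = (0 - 3)/(4 - 2) ≡ 4/2 mod 7. 2⁻¹ ≡ 4 (mod 7), so λ ≡ 2.
  x = λ² - 2 - 4 = 4 - 6 ≡ 5; y = λ·(2 - 5) - 3 ≡ 5. → (5, 5)

(5, 5)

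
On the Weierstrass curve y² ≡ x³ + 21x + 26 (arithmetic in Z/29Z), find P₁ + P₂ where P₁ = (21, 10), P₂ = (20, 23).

(12, 18)

(21, 10) + (20, 23). λ = (23 - 10)/(20 - 21) ≡ 13/28 mod 29. 28⁻¹ ≡ 28 (mod 29), so λ ≡ 16.
  x = λ² - 21 - 20 = 256 - 41 ≡ 12; y = λ·(21 - 12) - 10 ≡ 18. → (12, 18)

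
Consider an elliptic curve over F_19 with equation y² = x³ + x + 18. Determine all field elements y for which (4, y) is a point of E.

none

x³ + 1x + 18 = 86 ≡ 10 (mod 19).
10 is a non-residue mod 19; no y exists.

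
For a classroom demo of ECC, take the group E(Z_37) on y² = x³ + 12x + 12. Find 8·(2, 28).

(3, 36)

Write P = (2, 28).
Double-and-add on 8 = (1000)₂. Start with P = (2, 28) for the leading 1-bit.
double: tangent at (2, 28): λ = (3·2² + 12)/(2·28) ≡ 24/19. 19⁻¹ ≡ 2 (mod 37), so λ ≡ 24·2 ≡ 11.
  x = λ² - 2 - 2 = 121 - 4 ≡ 6; y = λ·(2 - 6) - 28 ≡ 2. → (6, 2)
double: tangent at (6, 2): λ = (3·6² + 12)/(2·2) ≡ 9/4. 4⁻¹ ≡ 28 (mod 37), so λ ≡ 9·28 ≡ 30.
  x = λ² - 6 - 6 = 900 - 12 ≡ 0; y = λ·(6 - 0) - 2 ≡ 30. → (0, 30)
double: tangent at (0, 30): λ = (3·0² + 12)/(2·30) ≡ 12/23. 23⁻¹ ≡ 29 (mod 37), so λ ≡ 12·29 ≡ 15.
  x = λ² - 0 - 0 = 225 - 0 ≡ 3; y = λ·(0 - 3) - 30 ≡ 36. → (3, 36)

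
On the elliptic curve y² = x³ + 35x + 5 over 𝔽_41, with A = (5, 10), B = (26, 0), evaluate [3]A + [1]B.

(40, 25)

First 3A:
Repeated addition: build up to 3A.
2A: tangent at (5, 10): λ = (3·5² + 35)/(2·10) ≡ 28/20. 20⁻¹ ≡ 39 (mod 41) since 20·39 = 780 ≡ 1, so λ ≡ 28·39 ≡ 26.
  x = λ² - 5 - 5 = 676 - 10 ≡ 10; y = λ·(5 - 10) - 10 ≡ 24. → (10, 24)
3A: (10, 24) + (5, 10). λ = (10 - 24)/(5 - 10) ≡ 27/36 mod 41. 36⁻¹ ≡ 8 (mod 41), so λ ≡ 11.
  x = λ² - 10 - 5 = 121 - 15 ≡ 24; y = λ·(10 - 24) - 24 ≡ 27. → (24, 27)
3A = (24, 27).
Finally 3A + B:
(24, 27) + (26, 0). λ = (0 - 27)/(26 - 24) ≡ 14/2 mod 41. 2⁻¹ ≡ 21 (mod 41) since 2·21 = 42 ≡ 1, so λ ≡ 7.
  x = λ² - 24 - 26 = 49 - 50 ≡ 40; y = λ·(24 - 40) - 27 ≡ 25. → (40, 25)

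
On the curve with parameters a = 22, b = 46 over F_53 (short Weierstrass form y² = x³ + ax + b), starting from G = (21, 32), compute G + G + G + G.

(20, 35)

Double-and-add on 4 = (100)₂. Start with G = (21, 32) for the leading 1-bit.
double: tangent at (21, 32): λ = (3·21² + 22)/(2·32) ≡ 20/11. 11⁻¹ ≡ 29 (mod 53) since 11·29 = 319 ≡ 1, so λ ≡ 20·29 ≡ 50.
  x = λ² - 21 - 21 = 2500 - 42 ≡ 20; y = λ·(21 - 20) - 32 ≡ 18. → (20, 18)
double: tangent at (20, 18): λ = (3·20² + 22)/(2·18) ≡ 3/36. 36⁻¹ ≡ 28 (mod 53) since 36·28 = 1008 ≡ 1, so λ ≡ 3·28 ≡ 31.
  x = λ² - 20 - 20 = 961 - 40 ≡ 20; y = λ·(20 - 20) - 18 ≡ 35. → (20, 35)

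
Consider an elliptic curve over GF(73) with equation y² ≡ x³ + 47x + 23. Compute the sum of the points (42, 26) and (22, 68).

(1, 12)

(42, 26) + (22, 68). λ = (68 - 26)/(22 - 42) ≡ 42/53 mod 73. 53⁻¹ ≡ 62 (mod 73), so λ ≡ 49.
  x = λ² - 42 - 22 = 2401 - 64 ≡ 1; y = λ·(42 - 1) - 26 ≡ 12. → (1, 12)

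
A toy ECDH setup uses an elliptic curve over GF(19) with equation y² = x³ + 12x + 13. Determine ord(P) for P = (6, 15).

8

2P: tangent at (6, 15): λ = (3·6² + 12)/(2·15) ≡ 6/11. 11⁻¹ ≡ 7 (mod 19), so λ ≡ 6·7 ≡ 4.
  x = λ² - 6 - 6 = 16 - 12 ≡ 4; y = λ·(6 - 4) - 15 ≡ 12. → (4, 12)
3P: (4, 12) + (6, 15). λ = (15 - 12)/(6 - 4) ≡ 3/2 mod 19. 2⁻¹ ≡ 10 (mod 19) since 2·10 = 20 ≡ 1, so λ ≡ 11.
  x = λ² - 4 - 6 = 121 - 10 ≡ 16; y = λ·(4 - 16) - 12 ≡ 8. → (16, 8)
4P: (16, 8) + (6, 15). λ = (15 - 8)/(6 - 16) ≡ 7/9 mod 19. 9⁻¹ ≡ 17 (mod 19), so λ ≡ 5.
  x = λ² - 16 - 6 = 25 - 22 ≡ 3; y = λ·(16 - 3) - 8 ≡ 0. → (3, 0)
5P: (3, 0) + (6, 15). λ = (15 - 0)/(6 - 3) ≡ 15/3 mod 19. 3⁻¹ ≡ 13 (mod 19), so λ ≡ 5.
  x = λ² - 3 - 6 = 25 - 9 ≡ 16; y = λ·(3 - 16) - 0 ≡ 11. → (16, 11)
6P: (16, 11) + (6, 15). λ = (15 - 11)/(6 - 16) ≡ 4/9 mod 19. 9⁻¹ ≡ 17 (mod 19), so λ ≡ 11.
  x = λ² - 16 - 6 = 121 - 22 ≡ 4; y = λ·(16 - 4) - 11 ≡ 7. → (4, 7)
7P: (4, 7) + (6, 15). λ = (15 - 7)/(6 - 4) ≡ 8/2 mod 19. 2⁻¹ ≡ 10 (mod 19), so λ ≡ 4.
  x = λ² - 4 - 6 = 16 - 10 ≡ 6; y = λ·(4 - 6) - 7 ≡ 4. → (6, 4)
8P: (6, 4) + (6, 15): same x and y₁ ≡ -y₂, so the sum is the point at infinity.
8P = the point at infinity, so the order is 8.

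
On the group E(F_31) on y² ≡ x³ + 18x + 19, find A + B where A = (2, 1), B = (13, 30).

(25, 6)

(2, 1) + (13, 30). λ = (30 - 1)/(13 - 2) ≡ 29/11 mod 31. 11⁻¹ ≡ 17 (mod 31) since 11·17 = 187 ≡ 1, so λ ≡ 28.
  x = λ² - 2 - 13 = 784 - 15 ≡ 25; y = λ·(2 - 25) - 1 ≡ 6. → (25, 6)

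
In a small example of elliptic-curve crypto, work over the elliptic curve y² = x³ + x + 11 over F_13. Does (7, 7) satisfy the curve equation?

yes

y² = 7² ≡ 10; x³ + 1x + 11 = 361 ≡ 10 (mod 13). 10 = 10.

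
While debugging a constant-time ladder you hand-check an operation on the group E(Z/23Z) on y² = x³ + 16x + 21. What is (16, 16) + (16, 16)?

tangent at (16, 16): λ = (3·16² + 16)/(2·16) ≡ 2/9. 9⁻¹ ≡ 18 (mod 23), so λ ≡ 2·18 ≡ 13.
  x = λ² - 16 - 16 = 169 - 32 ≡ 22; y = λ·(16 - 22) - 16 ≡ 21. → (22, 21)

(22, 21)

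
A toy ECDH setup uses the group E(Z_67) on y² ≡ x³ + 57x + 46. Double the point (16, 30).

tangent at (16, 30): λ = (3·16² + 57)/(2·30) ≡ 21/60. 60⁻¹ ≡ 19 (mod 67) since 60·19 = 1140 ≡ 1, so λ ≡ 21·19 ≡ 64.
  x = λ² - 16 - 16 = 4096 - 32 ≡ 44; y = λ·(16 - 44) - 30 ≡ 54. → (44, 54)

(44, 54)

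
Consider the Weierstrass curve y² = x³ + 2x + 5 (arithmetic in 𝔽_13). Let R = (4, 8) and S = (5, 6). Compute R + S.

(4, 8) + (5, 6). λ = (6 - 8)/(5 - 4) ≡ 11/1 mod 13. 1⁻¹ ≡ 1 (mod 13) since 1·1 = 1 ≡ 1, so λ ≡ 11.
  x = λ² - 4 - 5 = 121 - 9 ≡ 8; y = λ·(4 - 8) - 8 ≡ 0. → (8, 0)

(8, 0)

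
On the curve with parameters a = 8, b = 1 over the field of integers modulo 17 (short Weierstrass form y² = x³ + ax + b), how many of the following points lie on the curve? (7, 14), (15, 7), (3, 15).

(7, 14): 14² ≡ 9, rhs ≡ 9 → on.
(15, 7): 7² ≡ 15, rhs ≡ 11 → off.
(3, 15): 15² ≡ 4, rhs ≡ 1 → off.

1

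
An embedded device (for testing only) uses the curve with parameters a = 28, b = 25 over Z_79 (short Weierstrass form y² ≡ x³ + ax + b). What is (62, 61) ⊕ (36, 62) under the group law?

(62, 61) + (36, 62). λ = (62 - 61)/(36 - 62) ≡ 1/53 mod 79. 53⁻¹ ≡ 3 (mod 79) since 53·3 = 159 ≡ 1, so λ ≡ 3.
  x = λ² - 62 - 36 = 9 - 98 ≡ 69; y = λ·(62 - 69) - 61 ≡ 76. → (69, 76)

(69, 76)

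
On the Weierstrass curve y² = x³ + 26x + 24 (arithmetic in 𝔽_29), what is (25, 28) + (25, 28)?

tangent at (25, 28): λ = (3·25² + 26)/(2·28) ≡ 16/27. 27⁻¹ ≡ 14 (mod 29), so λ ≡ 16·14 ≡ 21.
  x = λ² - 25 - 25 = 441 - 50 ≡ 14; y = λ·(25 - 14) - 28 ≡ 0. → (14, 0)

(14, 0)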